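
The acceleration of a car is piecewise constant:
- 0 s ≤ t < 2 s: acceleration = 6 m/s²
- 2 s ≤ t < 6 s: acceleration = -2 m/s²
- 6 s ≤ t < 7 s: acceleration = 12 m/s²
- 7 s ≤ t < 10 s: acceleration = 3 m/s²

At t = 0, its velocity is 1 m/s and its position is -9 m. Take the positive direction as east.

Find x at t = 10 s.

116.5 m

On each constant-a segment, Δv = aΔt and Δx = v₀Δt + ½aΔt²; chain segment to segment.
0–2 s: v starts 1 m/s; Δx = 1·2 + ½·6·2² = 14 m; v ends 13 m/s.
2–6 s: v starts 13 m/s; Δx = 13·4 + ½·-2·4² = 36 m; v ends 5 m/s.
6–7 s: v starts 5 m/s; Δx = 5·1 + ½·12·1² = 11 m; v ends 17 m/s.
7–10 s: v starts 17 m/s; Δx = 17·3 + ½·3·3² = 64.5 m; v ends 26 m/s.
x(10) = -9 + Σ Δx = 116.5 m.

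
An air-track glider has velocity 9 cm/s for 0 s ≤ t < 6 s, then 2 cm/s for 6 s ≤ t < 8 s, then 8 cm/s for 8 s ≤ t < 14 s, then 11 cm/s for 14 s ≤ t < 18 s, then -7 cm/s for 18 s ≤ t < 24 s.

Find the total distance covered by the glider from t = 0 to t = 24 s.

Distance (not displacement) is the total path length: add the absolute areas under v-t.
0–6 s: |9| × 6 = 54 cm
6–8 s: |2| × 2 = 4 cm
8–14 s: |8| × 6 = 48 cm
14–18 s: |11| × 4 = 44 cm
18–24 s: |-7| × 6 = 42 cm
Total distance = 192 cm

192 cm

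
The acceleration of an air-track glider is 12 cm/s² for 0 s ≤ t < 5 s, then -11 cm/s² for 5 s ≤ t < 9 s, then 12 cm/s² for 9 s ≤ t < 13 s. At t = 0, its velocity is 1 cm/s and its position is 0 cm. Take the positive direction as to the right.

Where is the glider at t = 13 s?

On each constant-a segment, Δv = aΔt and Δx = v₀Δt + ½aΔt²; chain segment to segment.
0–5 s: v starts 1 cm/s; Δx = 1·5 + ½·12·5² = 155 cm; v ends 61 cm/s.
5–9 s: v starts 61 cm/s; Δx = 61·4 + ½·-11·4² = 156 cm; v ends 17 cm/s.
9–13 s: v starts 17 cm/s; Δx = 17·4 + ½·12·4² = 164 cm; v ends 65 cm/s.
x(13) = 0 + Σ Δx = 475 cm.

475 cm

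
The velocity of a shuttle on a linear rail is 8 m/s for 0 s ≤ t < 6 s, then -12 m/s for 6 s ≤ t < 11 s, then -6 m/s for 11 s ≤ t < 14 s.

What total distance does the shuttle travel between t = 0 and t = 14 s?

126 m

Total distance travelled is ∫|v| dt — sum the magnitudes of each area piece.
0–6 s: |8| × 6 = 48 m
6–11 s: |-12| × 5 = 60 m
11–14 s: |-6| × 3 = 18 m
Total distance = 126 m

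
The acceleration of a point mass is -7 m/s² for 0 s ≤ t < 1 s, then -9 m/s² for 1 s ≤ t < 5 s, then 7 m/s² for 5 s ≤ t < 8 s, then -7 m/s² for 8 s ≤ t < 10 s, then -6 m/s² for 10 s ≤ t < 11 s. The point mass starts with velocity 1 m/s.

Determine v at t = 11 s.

-41 m/s

Δv equals the area under the a-t graph; then v = v₀ + Δv.
0–1 s: -7 × 1 = -7 m/s
1–5 s: -9 × 4 = -36 m/s
5–8 s: 7 × 3 = 21 m/s
8–10 s: -7 × 2 = -14 m/s
10–11 s: -6 × 1 = -6 m/s
Δv = -42 m/s, so v(11) = 1 + (-42) = -41 m/s.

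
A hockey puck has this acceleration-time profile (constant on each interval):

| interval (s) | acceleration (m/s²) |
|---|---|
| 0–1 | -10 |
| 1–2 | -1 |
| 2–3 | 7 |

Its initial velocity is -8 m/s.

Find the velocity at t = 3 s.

Δv equals the area under the a-t graph; then v = v₀ + Δv.
0–1 s: -10 × 1 = -10 m/s
1–2 s: -1 × 1 = -1 m/s
2–3 s: 7 × 1 = 7 m/s
Δv = -4 m/s, so v(3) = -8 + (-4) = -12 m/s.

-12 m/s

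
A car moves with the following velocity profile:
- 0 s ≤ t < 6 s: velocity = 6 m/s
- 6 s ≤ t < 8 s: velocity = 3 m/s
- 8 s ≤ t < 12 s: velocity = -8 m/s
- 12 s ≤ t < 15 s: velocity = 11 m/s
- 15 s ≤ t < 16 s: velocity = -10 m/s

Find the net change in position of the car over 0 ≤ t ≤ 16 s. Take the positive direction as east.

Displacement is the signed area under the v-t curve.
0–6 s: 6 × 6 = 36 m
6–8 s: 3 × 2 = 6 m
8–12 s: -8 × 4 = -32 m
12–15 s: 11 × 3 = 33 m
15–16 s: -10 × 1 = -10 m
Net displacement = 33 m

33 m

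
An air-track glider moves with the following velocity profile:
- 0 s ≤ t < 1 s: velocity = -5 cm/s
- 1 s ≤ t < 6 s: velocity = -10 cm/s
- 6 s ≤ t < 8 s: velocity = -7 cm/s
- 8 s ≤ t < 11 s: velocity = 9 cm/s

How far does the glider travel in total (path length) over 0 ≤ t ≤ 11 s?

96 cm

Total distance travelled is ∫|v| dt — sum the magnitudes of each area piece.
0–1 s: |-5| × 1 = 5 cm
1–6 s: |-10| × 5 = 50 cm
6–8 s: |-7| × 2 = 14 cm
8–11 s: |9| × 3 = 27 cm
Total distance = 96 cm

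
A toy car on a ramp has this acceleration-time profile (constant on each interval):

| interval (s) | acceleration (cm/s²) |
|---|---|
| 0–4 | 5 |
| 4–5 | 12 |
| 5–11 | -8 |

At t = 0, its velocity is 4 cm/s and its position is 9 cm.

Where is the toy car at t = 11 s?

167 cm

On each constant-a segment, Δv = aΔt and Δx = v₀Δt + ½aΔt²; chain segment to segment.
0–4 s: v starts 4 cm/s; Δx = 4·4 + ½·5·4² = 56 cm; v ends 24 cm/s.
4–5 s: v starts 24 cm/s; Δx = 24·1 + ½·12·1² = 30 cm; v ends 36 cm/s.
5–11 s: v starts 36 cm/s; Δx = 36·6 + ½·-8·6² = 72 cm; v ends -12 cm/s.
x(11) = 9 + Σ Δx = 167 cm.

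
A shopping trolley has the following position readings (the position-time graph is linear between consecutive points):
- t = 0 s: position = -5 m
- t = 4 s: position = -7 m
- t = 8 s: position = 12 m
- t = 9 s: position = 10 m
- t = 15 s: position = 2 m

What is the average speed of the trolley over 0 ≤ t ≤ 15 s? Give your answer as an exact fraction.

31/15 m/s

Average speed = (total path length)/(elapsed time); on a piecewise-linear x-t graph the path length is Σ|Δx|.
0–4 s: |Δx| = |-7 − -5| = 2 m
4–8 s: |Δx| = |12 − -7| = 19 m
8–9 s: |Δx| = |10 − 12| = 2 m
9–15 s: |Δx| = |2 − 10| = 8 m
Total path = 31 m; average speed = 31/15 = 31/15 m/s.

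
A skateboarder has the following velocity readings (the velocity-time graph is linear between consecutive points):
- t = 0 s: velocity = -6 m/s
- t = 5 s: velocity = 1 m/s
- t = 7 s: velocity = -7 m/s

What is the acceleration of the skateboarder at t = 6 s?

-4 m/s²

Acceleration is the slope of the v-t graph on 5–7 s: (-7 − 1)/(7 − 5) = -4 m/s².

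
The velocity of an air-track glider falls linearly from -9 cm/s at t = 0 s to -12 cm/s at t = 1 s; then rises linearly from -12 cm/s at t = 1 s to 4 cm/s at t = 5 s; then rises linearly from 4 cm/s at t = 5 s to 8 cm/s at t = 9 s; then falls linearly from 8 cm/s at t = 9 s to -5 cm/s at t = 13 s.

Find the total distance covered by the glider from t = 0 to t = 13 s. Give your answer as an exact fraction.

Total distance travelled is ∫|v| dt — sum the magnitudes of each area piece.
0–1 s: |½(-9 + -12)(1)| = 10.5 cm
1–5 s: v = 0 at t = 4 s; triangle areas 18 + 2 = 20 cm
5–9 s: |½(4 + 8)(4)| = 24 cm
9–13 s: v = 0 at t = 149/13 s; triangle areas 128/13 + 50/13 = 178/13 cm
Total distance = 1773/26 cm

1773/26 cm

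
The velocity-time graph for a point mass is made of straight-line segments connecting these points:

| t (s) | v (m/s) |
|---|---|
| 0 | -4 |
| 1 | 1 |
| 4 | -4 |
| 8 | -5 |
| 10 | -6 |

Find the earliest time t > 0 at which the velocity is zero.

t = 0.8 s

v changes sign on 0–1 s (from -4 to 1); the graph is linear there, so v = 0 at t = 0 + (4)·(1 − 0)/(1 − -4) = 0.8 s.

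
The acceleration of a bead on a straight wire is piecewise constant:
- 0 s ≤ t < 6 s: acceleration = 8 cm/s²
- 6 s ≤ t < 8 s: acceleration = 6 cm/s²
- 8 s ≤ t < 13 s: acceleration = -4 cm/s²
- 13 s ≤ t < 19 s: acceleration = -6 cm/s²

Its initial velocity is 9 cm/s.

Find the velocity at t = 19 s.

13 cm/s

Δv equals the area under the a-t graph; then v = v₀ + Δv.
0–6 s: 8 × 6 = 48 cm/s
6–8 s: 6 × 2 = 12 cm/s
8–13 s: -4 × 5 = -20 cm/s
13–19 s: -6 × 6 = -36 cm/s
Δv = 4 cm/s, so v(19) = 9 + (4) = 13 cm/s.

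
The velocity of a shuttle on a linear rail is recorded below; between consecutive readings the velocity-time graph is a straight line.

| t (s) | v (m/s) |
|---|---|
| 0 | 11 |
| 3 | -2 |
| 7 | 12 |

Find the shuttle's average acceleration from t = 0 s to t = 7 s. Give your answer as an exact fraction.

Average acceleration = Δv/Δt = (12 − 11)/(7 − 0) = 1/7 m/s².

1/7 m/s²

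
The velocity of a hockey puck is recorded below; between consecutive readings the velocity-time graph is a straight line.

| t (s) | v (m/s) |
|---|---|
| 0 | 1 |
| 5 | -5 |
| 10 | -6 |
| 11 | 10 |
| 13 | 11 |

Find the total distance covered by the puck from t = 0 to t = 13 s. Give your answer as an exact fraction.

763/12 m

Distance (not displacement) is the total path length: add the absolute areas under v-t.
0–5 s: v = 0 at t = 5/6 s; triangle areas 5/12 + 125/12 = 65/6 m
5–10 s: |½(-5 + -6)(5)| = 27.5 m
10–11 s: v = 0 at t = 10.375 s; triangle areas 1.125 + 3.125 = 4.25 m
11–13 s: |½(10 + 11)(2)| = 21 m
Total distance = 763/12 m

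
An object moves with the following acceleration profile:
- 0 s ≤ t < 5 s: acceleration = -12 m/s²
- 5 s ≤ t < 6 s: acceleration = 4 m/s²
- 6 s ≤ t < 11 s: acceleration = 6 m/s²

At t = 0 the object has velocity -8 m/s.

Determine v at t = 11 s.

Δv equals the area under the a-t graph; then v = v₀ + Δv.
0–5 s: -12 × 5 = -60 m/s
5–6 s: 4 × 1 = 4 m/s
6–11 s: 6 × 5 = 30 m/s
Δv = -26 m/s, so v(11) = -8 + (-26) = -34 m/s.

-34 m/s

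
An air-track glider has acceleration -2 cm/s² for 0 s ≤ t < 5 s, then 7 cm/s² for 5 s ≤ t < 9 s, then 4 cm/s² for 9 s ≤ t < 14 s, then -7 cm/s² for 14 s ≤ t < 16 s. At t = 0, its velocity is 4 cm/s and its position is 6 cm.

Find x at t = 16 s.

263 cm

On each constant-a segment, Δv = aΔt and Δx = v₀Δt + ½aΔt²; chain segment to segment.
0–5 s: v starts 4 cm/s; Δx = 4·5 + ½·-2·5² = -5 cm; v ends -6 cm/s.
5–9 s: v starts -6 cm/s; Δx = -6·4 + ½·7·4² = 32 cm; v ends 22 cm/s.
9–14 s: v starts 22 cm/s; Δx = 22·5 + ½·4·5² = 160 cm; v ends 42 cm/s.
14–16 s: v starts 42 cm/s; Δx = 42·2 + ½·-7·2² = 70 cm; v ends 28 cm/s.
x(16) = 6 + Σ Δx = 263 cm.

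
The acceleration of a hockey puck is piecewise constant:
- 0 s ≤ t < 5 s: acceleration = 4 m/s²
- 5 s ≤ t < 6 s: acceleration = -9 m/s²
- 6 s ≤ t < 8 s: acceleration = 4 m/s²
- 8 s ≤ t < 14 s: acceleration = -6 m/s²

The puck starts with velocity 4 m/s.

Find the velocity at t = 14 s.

Δv equals the area under the a-t graph; then v = v₀ + Δv.
0–5 s: 4 × 5 = 20 m/s
5–6 s: -9 × 1 = -9 m/s
6–8 s: 4 × 2 = 8 m/s
8–14 s: -6 × 6 = -36 m/s
Δv = -17 m/s, so v(14) = 4 + (-17) = -13 m/s.

-13 m/s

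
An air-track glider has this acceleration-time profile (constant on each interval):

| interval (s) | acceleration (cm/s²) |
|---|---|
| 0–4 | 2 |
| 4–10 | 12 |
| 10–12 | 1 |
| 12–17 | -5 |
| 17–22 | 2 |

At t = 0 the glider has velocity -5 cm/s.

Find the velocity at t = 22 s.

62 cm/s

Δv equals the area under the a-t graph; then v = v₀ + Δv.
0–4 s: 2 × 4 = 8 cm/s
4–10 s: 12 × 6 = 72 cm/s
10–12 s: 1 × 2 = 2 cm/s
12–17 s: -5 × 5 = -25 cm/s
17–22 s: 2 × 5 = 10 cm/s
Δv = 67 cm/s, so v(22) = -5 + (67) = 62 cm/s.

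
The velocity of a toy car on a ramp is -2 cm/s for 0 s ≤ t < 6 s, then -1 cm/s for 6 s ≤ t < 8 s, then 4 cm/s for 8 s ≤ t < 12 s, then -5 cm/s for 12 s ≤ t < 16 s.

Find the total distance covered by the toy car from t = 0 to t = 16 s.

50 cm

Total distance travelled is ∫|v| dt — sum the magnitudes of each area piece.
0–6 s: |-2| × 6 = 12 cm
6–8 s: |-1| × 2 = 2 cm
8–12 s: |4| × 4 = 16 cm
12–16 s: |-5| × 4 = 20 cm
Total distance = 50 cm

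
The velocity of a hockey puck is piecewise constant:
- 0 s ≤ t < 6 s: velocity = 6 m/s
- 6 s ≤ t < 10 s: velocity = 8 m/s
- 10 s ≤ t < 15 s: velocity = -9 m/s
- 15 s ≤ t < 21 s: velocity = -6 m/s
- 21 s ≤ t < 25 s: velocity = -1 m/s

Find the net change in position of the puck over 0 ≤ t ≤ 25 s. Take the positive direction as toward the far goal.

-17 m

Net displacement equals the area under the velocity-time graph (areas below the axis count negative).
0–6 s: 6 × 6 = 36 m
6–10 s: 8 × 4 = 32 m
10–15 s: -9 × 5 = -45 m
15–21 s: -6 × 6 = -36 m
21–25 s: -1 × 4 = -4 m
Net displacement = -17 m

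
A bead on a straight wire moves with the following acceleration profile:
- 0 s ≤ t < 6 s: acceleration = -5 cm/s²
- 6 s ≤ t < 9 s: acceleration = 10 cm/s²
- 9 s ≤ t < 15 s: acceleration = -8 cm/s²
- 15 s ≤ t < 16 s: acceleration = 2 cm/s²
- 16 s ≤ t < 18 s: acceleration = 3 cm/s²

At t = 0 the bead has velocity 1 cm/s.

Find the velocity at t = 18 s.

-39 cm/s

Δv equals the area under the a-t graph; then v = v₀ + Δv.
0–6 s: -5 × 6 = -30 cm/s
6–9 s: 10 × 3 = 30 cm/s
9–15 s: -8 × 6 = -48 cm/s
15–16 s: 2 × 1 = 2 cm/s
16–18 s: 3 × 2 = 6 cm/s
Δv = -40 cm/s, so v(18) = 1 + (-40) = -39 cm/s.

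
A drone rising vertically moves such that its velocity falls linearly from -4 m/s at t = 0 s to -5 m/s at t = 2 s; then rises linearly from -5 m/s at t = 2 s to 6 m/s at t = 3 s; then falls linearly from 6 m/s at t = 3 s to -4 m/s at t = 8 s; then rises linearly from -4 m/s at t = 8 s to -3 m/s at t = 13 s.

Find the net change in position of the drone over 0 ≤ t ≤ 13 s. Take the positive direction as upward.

-21 m

Net displacement equals the area under the velocity-time graph (areas below the axis count negative).
0–2 s: ½(-4 + -5)(2) = -9 m
2–3 s: ½(-5 + 6)(1) = 0.5 m
3–8 s: ½(6 + -4)(5) = 5 m
8–13 s: ½(-4 + -3)(5) = -17.5 m
Net displacement = -21 m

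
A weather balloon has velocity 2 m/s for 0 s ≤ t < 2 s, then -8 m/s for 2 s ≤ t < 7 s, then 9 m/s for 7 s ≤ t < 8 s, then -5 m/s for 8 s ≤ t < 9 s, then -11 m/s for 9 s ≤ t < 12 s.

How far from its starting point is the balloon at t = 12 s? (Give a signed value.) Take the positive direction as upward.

-65 m

Net displacement equals the area under the velocity-time graph (areas below the axis count negative).
0–2 s: 2 × 2 = 4 m
2–7 s: -8 × 5 = -40 m
7–8 s: 9 × 1 = 9 m
8–9 s: -5 × 1 = -5 m
9–12 s: -11 × 3 = -33 m
Net displacement = -65 m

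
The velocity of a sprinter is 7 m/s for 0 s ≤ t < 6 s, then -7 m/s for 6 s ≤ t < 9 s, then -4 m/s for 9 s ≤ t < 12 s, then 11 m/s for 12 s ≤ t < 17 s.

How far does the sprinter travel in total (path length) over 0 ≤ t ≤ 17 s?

Total distance travelled is ∫|v| dt — sum the magnitudes of each area piece.
0–6 s: |7| × 6 = 42 m
6–9 s: |-7| × 3 = 21 m
9–12 s: |-4| × 3 = 12 m
12–17 s: |11| × 5 = 55 m
Total distance = 130 m

130 m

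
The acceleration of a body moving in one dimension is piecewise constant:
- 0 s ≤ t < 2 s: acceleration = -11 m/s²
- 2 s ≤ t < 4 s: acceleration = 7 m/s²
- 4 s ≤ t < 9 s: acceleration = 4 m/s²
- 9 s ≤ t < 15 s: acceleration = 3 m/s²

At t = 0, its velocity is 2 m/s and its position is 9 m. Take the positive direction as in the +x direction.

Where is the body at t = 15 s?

On each constant-a segment, Δv = aΔt and Δx = v₀Δt + ½aΔt²; chain segment to segment.
0–2 s: v starts 2 m/s; Δx = 2·2 + ½·-11·2² = -18 m; v ends -20 m/s.
2–4 s: v starts -20 m/s; Δx = -20·2 + ½·7·2² = -26 m; v ends -6 m/s.
4–9 s: v starts -6 m/s; Δx = -6·5 + ½·4·5² = 20 m; v ends 14 m/s.
9–15 s: v starts 14 m/s; Δx = 14·6 + ½·3·6² = 138 m; v ends 32 m/s.
x(15) = 9 + Σ Δx = 123 m.

123 m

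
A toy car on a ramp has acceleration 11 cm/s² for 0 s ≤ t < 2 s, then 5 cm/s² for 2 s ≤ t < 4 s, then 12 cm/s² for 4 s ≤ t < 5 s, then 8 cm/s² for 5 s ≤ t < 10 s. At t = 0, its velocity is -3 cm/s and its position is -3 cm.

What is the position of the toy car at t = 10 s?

401 cm

On each constant-a segment, Δv = aΔt and Δx = v₀Δt + ½aΔt²; chain segment to segment.
0–2 s: v starts -3 cm/s; Δx = -3·2 + ½·11·2² = 16 cm; v ends 19 cm/s.
2–4 s: v starts 19 cm/s; Δx = 19·2 + ½·5·2² = 48 cm; v ends 29 cm/s.
4–5 s: v starts 29 cm/s; Δx = 29·1 + ½·12·1² = 35 cm; v ends 41 cm/s.
5–10 s: v starts 41 cm/s; Δx = 41·5 + ½·8·5² = 305 cm; v ends 81 cm/s.
x(10) = -3 + Σ Δx = 401 cm.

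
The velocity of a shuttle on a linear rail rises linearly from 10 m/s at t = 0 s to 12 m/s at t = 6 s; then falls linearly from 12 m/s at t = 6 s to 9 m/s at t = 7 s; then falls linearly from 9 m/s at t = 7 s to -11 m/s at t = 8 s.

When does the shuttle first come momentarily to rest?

t = 7.45 s

v changes sign on 7–8 s (from 9 to -11); the graph is linear there, so v = 0 at t = 7 + (-9)·(8 − 7)/(-11 − 9) = 7.45 s.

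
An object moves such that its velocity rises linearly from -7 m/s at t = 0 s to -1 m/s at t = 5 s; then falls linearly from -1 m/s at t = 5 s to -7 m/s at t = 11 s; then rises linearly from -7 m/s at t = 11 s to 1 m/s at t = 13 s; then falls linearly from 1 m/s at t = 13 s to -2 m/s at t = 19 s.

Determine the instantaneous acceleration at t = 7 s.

-1 m/s²

Acceleration is the slope of the v-t graph on 5–11 s: (-7 − -1)/(11 − 5) = -1 m/s².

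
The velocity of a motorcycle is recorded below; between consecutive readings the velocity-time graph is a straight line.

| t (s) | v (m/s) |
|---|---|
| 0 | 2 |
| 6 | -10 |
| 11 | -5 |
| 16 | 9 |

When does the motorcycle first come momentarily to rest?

t = 1 s

v changes sign on 0–6 s (from 2 to -10); the graph is linear there, so v = 0 at t = 0 + (-2)·(6 − 0)/(-10 − 2) = 1 s.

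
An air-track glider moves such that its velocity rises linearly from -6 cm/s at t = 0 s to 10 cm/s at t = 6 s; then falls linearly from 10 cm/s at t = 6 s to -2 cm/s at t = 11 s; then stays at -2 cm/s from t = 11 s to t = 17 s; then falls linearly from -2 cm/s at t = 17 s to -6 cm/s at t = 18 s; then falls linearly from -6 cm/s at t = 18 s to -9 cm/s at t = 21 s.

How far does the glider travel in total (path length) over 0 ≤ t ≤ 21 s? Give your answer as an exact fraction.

Distance (not displacement) is the total path length: add the absolute areas under v-t.
0–6 s: v = 0 at t = 2.25 s; triangle areas 6.75 + 18.75 = 25.5 cm
6–11 s: v = 0 at t = 61/6 s; triangle areas 125/6 + 5/6 = 65/3 cm
11–17 s: |-2| × 6 = 12 cm
17–18 s: |½(-2 + -6)(1)| = 4 cm
18–21 s: |½(-6 + -9)(3)| = 22.5 cm
Total distance = 257/3 cm

257/3 cm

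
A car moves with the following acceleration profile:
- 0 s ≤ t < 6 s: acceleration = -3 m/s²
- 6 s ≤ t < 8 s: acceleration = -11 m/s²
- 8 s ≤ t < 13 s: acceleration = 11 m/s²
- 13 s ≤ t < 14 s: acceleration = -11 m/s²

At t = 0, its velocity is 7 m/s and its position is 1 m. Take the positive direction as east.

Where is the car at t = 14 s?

-66 m

On each constant-a segment, Δv = aΔt and Δx = v₀Δt + ½aΔt²; chain segment to segment.
0–6 s: v starts 7 m/s; Δx = 7·6 + ½·-3·6² = -12 m; v ends -11 m/s.
6–8 s: v starts -11 m/s; Δx = -11·2 + ½·-11·2² = -44 m; v ends -33 m/s.
8–13 s: v starts -33 m/s; Δx = -33·5 + ½·11·5² = -27.5 m; v ends 22 m/s.
13–14 s: v starts 22 m/s; Δx = 22·1 + ½·-11·1² = 16.5 m; v ends 11 m/s.
x(14) = 1 + Σ Δx = -66 m.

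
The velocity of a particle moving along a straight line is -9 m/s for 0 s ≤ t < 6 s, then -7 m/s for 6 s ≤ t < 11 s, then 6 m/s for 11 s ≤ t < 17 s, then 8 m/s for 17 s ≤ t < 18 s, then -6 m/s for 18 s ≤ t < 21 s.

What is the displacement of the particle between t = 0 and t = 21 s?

-63 m

Displacement is the signed area under the v-t curve.
0–6 s: -9 × 6 = -54 m
6–11 s: -7 × 5 = -35 m
11–17 s: 6 × 6 = 36 m
17–18 s: 8 × 1 = 8 m
18–21 s: -6 × 3 = -18 m
Net displacement = -63 m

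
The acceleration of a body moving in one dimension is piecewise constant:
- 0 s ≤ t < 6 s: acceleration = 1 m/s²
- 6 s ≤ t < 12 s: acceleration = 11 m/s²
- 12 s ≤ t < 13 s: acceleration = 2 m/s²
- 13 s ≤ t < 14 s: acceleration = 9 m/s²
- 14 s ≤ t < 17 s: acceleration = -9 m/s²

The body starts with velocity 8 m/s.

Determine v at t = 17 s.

64 m/s

Δv equals the area under the a-t graph; then v = v₀ + Δv.
0–6 s: 1 × 6 = 6 m/s
6–12 s: 11 × 6 = 66 m/s
12–13 s: 2 × 1 = 2 m/s
13–14 s: 9 × 1 = 9 m/s
14–17 s: -9 × 3 = -27 m/s
Δv = 56 m/s, so v(17) = 8 + (56) = 64 m/s.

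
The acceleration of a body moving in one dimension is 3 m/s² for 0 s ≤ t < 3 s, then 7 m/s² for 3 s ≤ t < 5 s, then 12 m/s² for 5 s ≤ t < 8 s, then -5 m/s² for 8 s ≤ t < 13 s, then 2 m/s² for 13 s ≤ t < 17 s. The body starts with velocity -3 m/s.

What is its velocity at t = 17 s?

Δv equals the area under the a-t graph; then v = v₀ + Δv.
0–3 s: 3 × 3 = 9 m/s
3–5 s: 7 × 2 = 14 m/s
5–8 s: 12 × 3 = 36 m/s
8–13 s: -5 × 5 = -25 m/s
13–17 s: 2 × 4 = 8 m/s
Δv = 42 m/s, so v(17) = -3 + (42) = 39 m/s.

39 m/s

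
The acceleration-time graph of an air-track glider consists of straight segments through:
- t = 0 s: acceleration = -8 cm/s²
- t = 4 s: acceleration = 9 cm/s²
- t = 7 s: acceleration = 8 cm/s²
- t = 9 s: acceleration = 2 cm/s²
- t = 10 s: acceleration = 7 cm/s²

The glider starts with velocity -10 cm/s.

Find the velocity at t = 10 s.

Δv equals the area under the a-t graph; then v = v₀ + Δv.
0–4 s: ½(-8 + 9)(4) = 2 cm/s
4–7 s: ½(9 + 8)(3) = 25.5 cm/s
7–9 s: ½(8 + 2)(2) = 10 cm/s
9–10 s: ½(2 + 7)(1) = 4.5 cm/s
Δv = 42 cm/s, so v(10) = -10 + (42) = 32 cm/s.

32 cm/s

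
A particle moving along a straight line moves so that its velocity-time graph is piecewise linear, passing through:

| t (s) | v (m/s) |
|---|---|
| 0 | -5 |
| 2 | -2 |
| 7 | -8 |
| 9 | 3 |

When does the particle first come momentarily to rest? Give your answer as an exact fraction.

v changes sign on 7–9 s (from -8 to 3); the graph is linear there, so v = 0 at t = 7 + (8)·(9 − 7)/(3 − -8) = 93/11 s.

t = 93/11 s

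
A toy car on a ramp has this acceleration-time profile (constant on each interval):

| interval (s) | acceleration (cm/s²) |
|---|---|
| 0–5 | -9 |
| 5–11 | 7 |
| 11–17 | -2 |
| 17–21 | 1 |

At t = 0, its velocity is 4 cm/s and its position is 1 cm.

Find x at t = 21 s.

-277.5 cm

On each constant-a segment, Δv = aΔt and Δx = v₀Δt + ½aΔt²; chain segment to segment.
0–5 s: v starts 4 cm/s; Δx = 4·5 + ½·-9·5² = -92.5 cm; v ends -41 cm/s.
5–11 s: v starts -41 cm/s; Δx = -41·6 + ½·7·6² = -120 cm; v ends 1 cm/s.
11–17 s: v starts 1 cm/s; Δx = 1·6 + ½·-2·6² = -30 cm; v ends -11 cm/s.
17–21 s: v starts -11 cm/s; Δx = -11·4 + ½·1·4² = -36 cm; v ends -7 cm/s.
x(21) = 1 + Σ Δx = -277.5 cm.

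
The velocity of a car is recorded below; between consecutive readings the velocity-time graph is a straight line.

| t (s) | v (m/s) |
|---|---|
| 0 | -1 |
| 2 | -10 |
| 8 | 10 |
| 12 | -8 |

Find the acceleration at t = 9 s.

-4.5 m/s²

Acceleration is the slope of the v-t graph on 8–12 s: (-8 − 10)/(12 − 8) = -4.5 m/s².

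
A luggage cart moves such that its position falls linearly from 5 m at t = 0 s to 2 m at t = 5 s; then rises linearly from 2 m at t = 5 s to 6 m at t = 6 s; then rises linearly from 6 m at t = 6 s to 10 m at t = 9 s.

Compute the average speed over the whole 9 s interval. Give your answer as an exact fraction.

Average speed = (total path length)/(elapsed time); on a piecewise-linear x-t graph the path length is Σ|Δx|.
0–5 s: |Δx| = |2 − 5| = 3 m
5–6 s: |Δx| = |6 − 2| = 4 m
6–9 s: |Δx| = |10 − 6| = 4 m
Total path = 11 m; average speed = 11/9 = 11/9 m/s.

11/9 m/s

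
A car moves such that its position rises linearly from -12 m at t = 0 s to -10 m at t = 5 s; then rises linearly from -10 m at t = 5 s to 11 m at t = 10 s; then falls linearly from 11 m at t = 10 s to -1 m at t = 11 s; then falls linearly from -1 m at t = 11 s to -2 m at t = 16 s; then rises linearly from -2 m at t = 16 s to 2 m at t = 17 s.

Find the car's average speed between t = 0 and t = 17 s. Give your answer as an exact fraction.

Average speed = (total path length)/(elapsed time); on a piecewise-linear x-t graph the path length is Σ|Δx|.
0–5 s: |Δx| = |-10 − -12| = 2 m
5–10 s: |Δx| = |11 − -10| = 21 m
10–11 s: |Δx| = |-1 − 11| = 12 m
11–16 s: |Δx| = |-2 − -1| = 1 m
16–17 s: |Δx| = |2 − -2| = 4 m
Total path = 40 m; average speed = 40/17 = 40/17 m/s.

40/17 m/s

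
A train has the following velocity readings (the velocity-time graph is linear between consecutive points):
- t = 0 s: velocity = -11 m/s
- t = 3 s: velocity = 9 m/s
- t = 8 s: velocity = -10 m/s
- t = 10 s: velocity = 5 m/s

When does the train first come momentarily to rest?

t = 1.65 s

v changes sign on 0–3 s (from -11 to 9); the graph is linear there, so v = 0 at t = 0 + (11)·(3 − 0)/(9 − -11) = 1.65 s.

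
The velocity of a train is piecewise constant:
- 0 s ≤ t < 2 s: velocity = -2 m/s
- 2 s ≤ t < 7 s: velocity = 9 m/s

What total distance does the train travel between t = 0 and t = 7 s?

49 m

Total distance travelled is ∫|v| dt — sum the magnitudes of each area piece.
0–2 s: |-2| × 2 = 4 m
2–7 s: |9| × 5 = 45 m
Total distance = 49 m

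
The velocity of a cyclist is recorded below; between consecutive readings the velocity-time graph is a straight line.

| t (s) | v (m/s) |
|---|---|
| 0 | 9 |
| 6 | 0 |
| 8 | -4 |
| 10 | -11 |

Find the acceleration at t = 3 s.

Acceleration is the slope of the v-t graph on 0–6 s: (0 − 9)/(6 − 0) = -1.5 m/s².

-1.5 m/s²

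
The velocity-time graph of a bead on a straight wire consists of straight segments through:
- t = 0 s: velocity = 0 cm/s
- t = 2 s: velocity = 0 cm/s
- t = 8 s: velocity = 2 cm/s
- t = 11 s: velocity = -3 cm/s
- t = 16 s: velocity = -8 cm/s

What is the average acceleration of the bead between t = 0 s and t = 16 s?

Average acceleration = Δv/Δt = (-8 − 0)/(16 − 0) = -0.5 cm/s².

-0.5 cm/s²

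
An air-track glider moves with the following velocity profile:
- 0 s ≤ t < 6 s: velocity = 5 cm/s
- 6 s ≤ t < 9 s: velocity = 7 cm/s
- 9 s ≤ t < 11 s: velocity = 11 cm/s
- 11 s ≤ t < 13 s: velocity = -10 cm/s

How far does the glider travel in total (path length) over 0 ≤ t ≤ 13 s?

93 cm

Total distance travelled is ∫|v| dt — sum the magnitudes of each area piece.
0–6 s: |5| × 6 = 30 cm
6–9 s: |7| × 3 = 21 cm
9–11 s: |11| × 2 = 22 cm
11–13 s: |-10| × 2 = 20 cm
Total distance = 93 cm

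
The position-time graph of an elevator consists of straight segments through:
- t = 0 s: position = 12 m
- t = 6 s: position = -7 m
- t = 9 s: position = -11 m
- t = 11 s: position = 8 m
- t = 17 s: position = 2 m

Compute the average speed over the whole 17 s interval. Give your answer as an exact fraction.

48/17 m/s

Average speed = (total path length)/(elapsed time); on a piecewise-linear x-t graph the path length is Σ|Δx|.
0–6 s: |Δx| = |-7 − 12| = 19 m
6–9 s: |Δx| = |-11 − -7| = 4 m
9–11 s: |Δx| = |8 − -11| = 19 m
11–17 s: |Δx| = |2 − 8| = 6 m
Total path = 48 m; average speed = 48/17 = 48/17 m/s.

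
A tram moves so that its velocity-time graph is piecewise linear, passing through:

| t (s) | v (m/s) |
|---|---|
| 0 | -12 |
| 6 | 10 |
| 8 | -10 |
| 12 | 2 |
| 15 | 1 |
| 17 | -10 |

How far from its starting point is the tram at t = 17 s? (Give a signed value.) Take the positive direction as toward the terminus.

Net displacement equals the area under the velocity-time graph (areas below the axis count negative).
0–6 s: ½(-12 + 10)(6) = -6 m
6–8 s: ½(10 + -10)(2) = 0 m
8–12 s: ½(-10 + 2)(4) = -16 m
12–15 s: ½(2 + 1)(3) = 4.5 m
15–17 s: ½(1 + -10)(2) = -9 m
Net displacement = -26.5 m

-26.5 m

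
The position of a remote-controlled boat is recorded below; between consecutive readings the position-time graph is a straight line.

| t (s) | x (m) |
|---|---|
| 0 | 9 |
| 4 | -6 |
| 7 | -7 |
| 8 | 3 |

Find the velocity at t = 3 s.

Velocity is the slope of the x-t graph on 0–4 s: (-6 − 9)/(4 − 0) = -3.75 m/s.

-3.75 m/s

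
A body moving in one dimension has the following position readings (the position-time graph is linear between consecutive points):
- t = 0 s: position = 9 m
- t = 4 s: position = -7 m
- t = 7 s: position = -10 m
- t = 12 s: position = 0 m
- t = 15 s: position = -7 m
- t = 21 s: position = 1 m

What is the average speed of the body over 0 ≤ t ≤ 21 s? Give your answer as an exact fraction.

44/21 m/s

Average speed = (total path length)/(elapsed time); on a piecewise-linear x-t graph the path length is Σ|Δx|.
0–4 s: |Δx| = |-7 − 9| = 16 m
4–7 s: |Δx| = |-10 − -7| = 3 m
7–12 s: |Δx| = |0 − -10| = 10 m
12–15 s: |Δx| = |-7 − 0| = 7 m
15–21 s: |Δx| = |1 − -7| = 8 m
Total path = 44 m; average speed = 44/21 = 44/21 m/s.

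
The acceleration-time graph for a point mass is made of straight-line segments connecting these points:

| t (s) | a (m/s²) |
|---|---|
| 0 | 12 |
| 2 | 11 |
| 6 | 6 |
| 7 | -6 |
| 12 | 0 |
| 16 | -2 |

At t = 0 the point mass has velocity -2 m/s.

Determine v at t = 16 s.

Δv equals the area under the a-t graph; then v = v₀ + Δv.
0–2 s: ½(12 + 11)(2) = 23 m/s
2–6 s: ½(11 + 6)(4) = 34 m/s
6–7 s: ½(6 + -6)(1) = 0 m/s
7–12 s: ½(-6 + 0)(5) = -15 m/s
12–16 s: ½(0 + -2)(4) = -4 m/s
Δv = 38 m/s, so v(16) = -2 + (38) = 36 m/s.

36 m/s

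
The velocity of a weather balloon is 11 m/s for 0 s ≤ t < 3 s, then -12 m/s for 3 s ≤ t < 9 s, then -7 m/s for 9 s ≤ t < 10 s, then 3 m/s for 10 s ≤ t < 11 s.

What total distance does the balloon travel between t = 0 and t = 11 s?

115 m

Distance (not displacement) is the total path length: add the absolute areas under v-t.
0–3 s: |11| × 3 = 33 m
3–9 s: |-12| × 6 = 72 m
9–10 s: |-7| × 1 = 7 m
10–11 s: |3| × 1 = 3 m
Total distance = 115 m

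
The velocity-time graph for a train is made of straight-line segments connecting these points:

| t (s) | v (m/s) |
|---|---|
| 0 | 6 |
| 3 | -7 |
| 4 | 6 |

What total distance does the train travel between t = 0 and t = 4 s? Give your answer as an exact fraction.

170/13 m

Total distance travelled is ∫|v| dt — sum the magnitudes of each area piece.
0–3 s: v = 0 at t = 18/13 s; triangle areas 54/13 + 147/26 = 255/26 m
3–4 s: v = 0 at t = 46/13 s; triangle areas 49/26 + 18/13 = 85/26 m
Total distance = 170/13 m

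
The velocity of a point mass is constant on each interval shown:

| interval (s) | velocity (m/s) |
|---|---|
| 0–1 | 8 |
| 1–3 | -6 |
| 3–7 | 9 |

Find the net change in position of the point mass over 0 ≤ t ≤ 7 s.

32 m

Net displacement equals the area under the velocity-time graph (areas below the axis count negative).
0–1 s: 8 × 1 = 8 m
1–3 s: -6 × 2 = -12 m
3–7 s: 9 × 4 = 36 m
Net displacement = 32 m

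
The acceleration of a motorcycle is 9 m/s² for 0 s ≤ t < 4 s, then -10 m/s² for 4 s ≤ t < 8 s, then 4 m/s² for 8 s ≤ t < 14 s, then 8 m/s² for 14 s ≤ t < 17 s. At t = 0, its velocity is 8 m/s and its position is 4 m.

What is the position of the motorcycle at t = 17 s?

On each constant-a segment, Δv = aΔt and Δx = v₀Δt + ½aΔt²; chain segment to segment.
0–4 s: v starts 8 m/s; Δx = 8·4 + ½·9·4² = 104 m; v ends 44 m/s.
4–8 s: v starts 44 m/s; Δx = 44·4 + ½·-10·4² = 96 m; v ends 4 m/s.
8–14 s: v starts 4 m/s; Δx = 4·6 + ½·4·6² = 96 m; v ends 28 m/s.
14–17 s: v starts 28 m/s; Δx = 28·3 + ½·8·3² = 120 m; v ends 52 m/s.
x(17) = 4 + Σ Δx = 420 m.

420 m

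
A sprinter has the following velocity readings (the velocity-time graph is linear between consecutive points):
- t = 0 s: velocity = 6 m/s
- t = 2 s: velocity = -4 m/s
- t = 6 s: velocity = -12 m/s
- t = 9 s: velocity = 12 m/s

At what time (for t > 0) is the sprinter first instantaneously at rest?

t = 1.2 s

v changes sign on 0–2 s (from 6 to -4); the graph is linear there, so v = 0 at t = 0 + (-6)·(2 − 0)/(-4 − 6) = 1.2 s.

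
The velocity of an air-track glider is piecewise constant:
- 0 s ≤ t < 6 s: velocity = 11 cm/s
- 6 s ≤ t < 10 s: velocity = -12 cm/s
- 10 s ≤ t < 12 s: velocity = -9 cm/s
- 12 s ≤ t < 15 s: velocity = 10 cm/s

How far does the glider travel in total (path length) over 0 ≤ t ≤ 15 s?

Distance (not displacement) is the total path length: add the absolute areas under v-t.
0–6 s: |11| × 6 = 66 cm
6–10 s: |-12| × 4 = 48 cm
10–12 s: |-9| × 2 = 18 cm
12–15 s: |10| × 3 = 30 cm
Total distance = 162 cm

162 cm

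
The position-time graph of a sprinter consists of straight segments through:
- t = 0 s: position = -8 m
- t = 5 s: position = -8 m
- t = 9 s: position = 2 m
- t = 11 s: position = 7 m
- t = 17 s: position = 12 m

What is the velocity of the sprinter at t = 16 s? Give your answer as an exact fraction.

Velocity is the slope of the x-t graph on 11–17 s: (12 − 7)/(17 − 11) = 5/6 m/s.

5/6 m/s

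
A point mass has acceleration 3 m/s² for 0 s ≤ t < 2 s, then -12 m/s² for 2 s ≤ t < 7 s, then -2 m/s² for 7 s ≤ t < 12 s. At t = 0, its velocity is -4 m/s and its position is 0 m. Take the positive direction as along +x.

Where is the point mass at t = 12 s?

-457 m

On each constant-a segment, Δv = aΔt and Δx = v₀Δt + ½aΔt²; chain segment to segment.
0–2 s: v starts -4 m/s; Δx = -4·2 + ½·3·2² = -2 m; v ends 2 m/s.
2–7 s: v starts 2 m/s; Δx = 2·5 + ½·-12·5² = -140 m; v ends -58 m/s.
7–12 s: v starts -58 m/s; Δx = -58·5 + ½·-2·5² = -315 m; v ends -68 m/s.
x(12) = 0 + Σ Δx = -457 m.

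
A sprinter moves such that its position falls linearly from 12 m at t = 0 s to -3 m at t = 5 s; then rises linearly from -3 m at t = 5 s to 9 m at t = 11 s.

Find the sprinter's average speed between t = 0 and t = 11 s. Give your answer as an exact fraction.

27/11 m/s

Average speed = (total path length)/(elapsed time); on a piecewise-linear x-t graph the path length is Σ|Δx|.
0–5 s: |Δx| = |-3 − 12| = 15 m
5–11 s: |Δx| = |9 − -3| = 12 m
Total path = 27 m; average speed = 27/11 = 27/11 m/s.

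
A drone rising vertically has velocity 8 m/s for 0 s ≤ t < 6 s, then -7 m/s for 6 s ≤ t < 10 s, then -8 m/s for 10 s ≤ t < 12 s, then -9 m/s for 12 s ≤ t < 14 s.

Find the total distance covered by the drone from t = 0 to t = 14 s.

Total distance travelled is ∫|v| dt — sum the magnitudes of each area piece.
0–6 s: |8| × 6 = 48 m
6–10 s: |-7| × 4 = 28 m
10–12 s: |-8| × 2 = 16 m
12–14 s: |-9| × 2 = 18 m
Total distance = 110 m

110 m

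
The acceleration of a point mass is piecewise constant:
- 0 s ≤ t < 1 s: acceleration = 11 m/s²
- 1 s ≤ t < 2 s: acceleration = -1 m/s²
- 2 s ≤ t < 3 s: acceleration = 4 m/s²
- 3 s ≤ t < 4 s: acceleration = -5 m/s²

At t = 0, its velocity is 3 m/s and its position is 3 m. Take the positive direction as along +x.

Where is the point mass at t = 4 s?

On each constant-a segment, Δv = aΔt and Δx = v₀Δt + ½aΔt²; chain segment to segment.
0–1 s: v starts 3 m/s; Δx = 3·1 + ½·11·1² = 8.5 m; v ends 14 m/s.
1–2 s: v starts 14 m/s; Δx = 14·1 + ½·-1·1² = 13.5 m; v ends 13 m/s.
2–3 s: v starts 13 m/s; Δx = 13·1 + ½·4·1² = 15 m; v ends 17 m/s.
3–4 s: v starts 17 m/s; Δx = 17·1 + ½·-5·1² = 14.5 m; v ends 12 m/s.
x(4) = 3 + Σ Δx = 54.5 m.

54.5 m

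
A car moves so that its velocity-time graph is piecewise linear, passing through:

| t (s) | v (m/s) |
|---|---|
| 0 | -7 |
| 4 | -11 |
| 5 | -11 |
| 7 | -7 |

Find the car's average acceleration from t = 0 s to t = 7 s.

Average acceleration = Δv/Δt = (-7 − -7)/(7 − 0) = 0 m/s².

0 m/s²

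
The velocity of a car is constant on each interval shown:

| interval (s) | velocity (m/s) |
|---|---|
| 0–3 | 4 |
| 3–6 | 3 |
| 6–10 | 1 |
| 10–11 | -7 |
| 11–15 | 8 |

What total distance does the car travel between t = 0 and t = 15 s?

64 m

Distance (not displacement) is the total path length: add the absolute areas under v-t.
0–3 s: |4| × 3 = 12 m
3–6 s: |3| × 3 = 9 m
6–10 s: |1| × 4 = 4 m
10–11 s: |-7| × 1 = 7 m
11–15 s: |8| × 4 = 32 m
Total distance = 64 m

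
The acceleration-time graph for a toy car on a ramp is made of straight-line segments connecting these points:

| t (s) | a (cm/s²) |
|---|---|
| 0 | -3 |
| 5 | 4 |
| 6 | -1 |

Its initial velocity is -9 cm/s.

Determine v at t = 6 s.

-5 cm/s

Δv equals the area under the a-t graph; then v = v₀ + Δv.
0–5 s: ½(-3 + 4)(5) = 2.5 cm/s
5–6 s: ½(4 + -1)(1) = 1.5 cm/s
Δv = 4 cm/s, so v(6) = -9 + (4) = -5 cm/s.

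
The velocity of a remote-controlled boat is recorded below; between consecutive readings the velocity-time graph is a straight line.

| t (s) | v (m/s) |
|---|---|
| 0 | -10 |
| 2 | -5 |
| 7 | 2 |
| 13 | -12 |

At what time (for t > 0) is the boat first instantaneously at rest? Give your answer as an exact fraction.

t = 39/7 s

v changes sign on 2–7 s (from -5 to 2); the graph is linear there, so v = 0 at t = 2 + (5)·(7 − 2)/(2 − -5) = 39/7 s.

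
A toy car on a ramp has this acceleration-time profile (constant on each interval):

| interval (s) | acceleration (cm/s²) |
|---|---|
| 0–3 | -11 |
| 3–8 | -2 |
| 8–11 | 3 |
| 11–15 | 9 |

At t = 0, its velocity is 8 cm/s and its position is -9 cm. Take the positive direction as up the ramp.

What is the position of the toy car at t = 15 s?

-308 cm

On each constant-a segment, Δv = aΔt and Δx = v₀Δt + ½aΔt²; chain segment to segment.
0–3 s: v starts 8 cm/s; Δx = 8·3 + ½·-11·3² = -25.5 cm; v ends -25 cm/s.
3–8 s: v starts -25 cm/s; Δx = -25·5 + ½·-2·5² = -150 cm; v ends -35 cm/s.
8–11 s: v starts -35 cm/s; Δx = -35·3 + ½·3·3² = -91.5 cm; v ends -26 cm/s.
11–15 s: v starts -26 cm/s; Δx = -26·4 + ½·9·4² = -32 cm; v ends 10 cm/s.
x(15) = -9 + Σ Δx = -308 cm.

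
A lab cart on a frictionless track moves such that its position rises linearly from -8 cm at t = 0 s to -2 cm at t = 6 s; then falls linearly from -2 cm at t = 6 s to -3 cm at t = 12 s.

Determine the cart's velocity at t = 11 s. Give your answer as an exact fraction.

-1/6 cm/s

Velocity is the slope of the x-t graph on 6–12 s: (-3 − -2)/(12 − 6) = -1/6 cm/s.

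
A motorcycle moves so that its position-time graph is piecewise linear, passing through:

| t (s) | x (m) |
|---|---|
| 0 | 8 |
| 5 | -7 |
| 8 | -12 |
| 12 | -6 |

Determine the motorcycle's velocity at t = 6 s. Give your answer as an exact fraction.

Velocity is the slope of the x-t graph on 5–8 s: (-12 − -7)/(8 − 5) = -5/3 m/s.

-5/3 m/s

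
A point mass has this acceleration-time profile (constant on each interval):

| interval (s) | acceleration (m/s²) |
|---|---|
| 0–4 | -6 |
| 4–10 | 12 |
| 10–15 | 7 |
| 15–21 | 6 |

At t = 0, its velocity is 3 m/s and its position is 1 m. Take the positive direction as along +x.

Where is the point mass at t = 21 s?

On each constant-a segment, Δv = aΔt and Δx = v₀Δt + ½aΔt²; chain segment to segment.
0–4 s: v starts 3 m/s; Δx = 3·4 + ½·-6·4² = -36 m; v ends -21 m/s.
4–10 s: v starts -21 m/s; Δx = -21·6 + ½·12·6² = 90 m; v ends 51 m/s.
10–15 s: v starts 51 m/s; Δx = 51·5 + ½·7·5² = 342.5 m; v ends 86 m/s.
15–21 s: v starts 86 m/s; Δx = 86·6 + ½·6·6² = 624 m; v ends 122 m/s.
x(21) = 1 + Σ Δx = 1021.5 m.

1021.5 m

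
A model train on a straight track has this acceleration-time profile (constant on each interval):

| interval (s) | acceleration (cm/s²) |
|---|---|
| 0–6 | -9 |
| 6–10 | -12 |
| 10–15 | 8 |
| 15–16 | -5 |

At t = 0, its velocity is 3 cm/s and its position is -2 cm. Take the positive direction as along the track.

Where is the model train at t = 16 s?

-902.5 cm

On each constant-a segment, Δv = aΔt and Δx = v₀Δt + ½aΔt²; chain segment to segment.
0–6 s: v starts 3 cm/s; Δx = 3·6 + ½·-9·6² = -144 cm; v ends -51 cm/s.
6–10 s: v starts -51 cm/s; Δx = -51·4 + ½·-12·4² = -300 cm; v ends -99 cm/s.
10–15 s: v starts -99 cm/s; Δx = -99·5 + ½·8·5² = -395 cm; v ends -59 cm/s.
15–16 s: v starts -59 cm/s; Δx = -59·1 + ½·-5·1² = -61.5 cm; v ends -64 cm/s.
x(16) = -2 + Σ Δx = -902.5 cm.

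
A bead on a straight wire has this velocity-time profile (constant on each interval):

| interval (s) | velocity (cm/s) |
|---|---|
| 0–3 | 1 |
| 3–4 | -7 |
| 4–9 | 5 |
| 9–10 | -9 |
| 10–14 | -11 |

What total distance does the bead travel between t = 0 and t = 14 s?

88 cm

Total distance travelled is ∫|v| dt — sum the magnitudes of each area piece.
0–3 s: |1| × 3 = 3 cm
3–4 s: |-7| × 1 = 7 cm
4–9 s: |5| × 5 = 25 cm
9–10 s: |-9| × 1 = 9 cm
10–14 s: |-11| × 4 = 44 cm
Total distance = 88 cm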